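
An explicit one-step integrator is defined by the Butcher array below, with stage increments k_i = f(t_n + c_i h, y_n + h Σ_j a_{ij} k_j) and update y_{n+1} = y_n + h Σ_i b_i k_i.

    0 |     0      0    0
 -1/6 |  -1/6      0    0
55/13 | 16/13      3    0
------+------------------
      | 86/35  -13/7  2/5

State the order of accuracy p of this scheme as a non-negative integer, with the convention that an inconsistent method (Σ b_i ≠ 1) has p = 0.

1

b = (86/35, -13/7, 2/5)
c = (0, -1/6, 55/13)
Ac = (0, 0, -1/2)
Σ b_i: 86/35·1 + (-13/7)·1 + 2/5·1 = 1 ✓
b·c: (-13/7)·(-1/6) + 2/5·55/13 = 1093/546 ≠ 1/2 ⇒ order 1.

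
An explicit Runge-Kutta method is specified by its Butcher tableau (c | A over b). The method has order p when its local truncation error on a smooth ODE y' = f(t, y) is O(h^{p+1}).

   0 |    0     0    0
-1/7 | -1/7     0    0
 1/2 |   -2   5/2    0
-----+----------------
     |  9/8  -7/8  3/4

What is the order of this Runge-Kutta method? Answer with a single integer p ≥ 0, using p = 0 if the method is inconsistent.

b = (9/8, -7/8, 3/4)
c = (0, -1/7, 1/2)
Ac = (0, 0, -5/14)
Σ b_i: 9/8·1 + (-7/8)·1 + 3/4·1 = 1 ✓
b·c: (-7/8)·(-1/7) + 3/4·1/2 = 1/2 ✓
b·c²: (-7/8)·1/49 + 3/4·1/4 = 19/112 ≠ 1/3 ⇒ order 2.
b·Ac: 3/4·(-5/14) = -15/56 ≠ 1/6

2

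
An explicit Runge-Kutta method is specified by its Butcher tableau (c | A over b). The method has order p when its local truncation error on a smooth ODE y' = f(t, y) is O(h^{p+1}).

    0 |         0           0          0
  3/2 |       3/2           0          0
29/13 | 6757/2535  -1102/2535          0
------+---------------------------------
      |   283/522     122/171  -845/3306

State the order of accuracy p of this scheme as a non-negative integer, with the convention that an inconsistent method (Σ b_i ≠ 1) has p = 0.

3

b = (283/522, 122/171, -845/3306)
c = (0, 3/2, 29/13)
Ac = (0, 0, -551/845)
Σ b_i: 283/522·1 + 122/171·1 + (-845/3306)·1 = 1 ✓
b·c: 122/171·3/2 + (-845/3306)·29/13 = 1/2 ✓
b·c²: 122/171·9/4 + (-845/3306)·841/169 = 1/3 ✓
b·Ac: (-845/3306)·(-551/845) = 1/6 ✓; 3 stages ⇒ order 3.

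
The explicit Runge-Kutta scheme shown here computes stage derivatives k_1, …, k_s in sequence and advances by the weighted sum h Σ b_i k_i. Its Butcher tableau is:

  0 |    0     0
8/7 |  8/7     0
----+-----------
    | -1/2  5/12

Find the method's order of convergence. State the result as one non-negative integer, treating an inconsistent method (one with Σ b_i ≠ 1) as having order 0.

b = (-1/2, 5/12)
c = (0, 8/7)
Σ b_i: (-1/2)·1 + 5/12·1 = -1/12 ≠ 1 ⇒ order 0.

0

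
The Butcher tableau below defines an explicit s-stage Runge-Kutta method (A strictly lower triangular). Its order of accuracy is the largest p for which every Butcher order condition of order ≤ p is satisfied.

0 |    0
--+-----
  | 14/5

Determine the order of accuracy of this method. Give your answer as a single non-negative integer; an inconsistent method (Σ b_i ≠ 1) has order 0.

b = (14/5)
c = (0)
Σ b_i: 14/5·1 = 14/5 ≠ 1 ⇒ order 0.

0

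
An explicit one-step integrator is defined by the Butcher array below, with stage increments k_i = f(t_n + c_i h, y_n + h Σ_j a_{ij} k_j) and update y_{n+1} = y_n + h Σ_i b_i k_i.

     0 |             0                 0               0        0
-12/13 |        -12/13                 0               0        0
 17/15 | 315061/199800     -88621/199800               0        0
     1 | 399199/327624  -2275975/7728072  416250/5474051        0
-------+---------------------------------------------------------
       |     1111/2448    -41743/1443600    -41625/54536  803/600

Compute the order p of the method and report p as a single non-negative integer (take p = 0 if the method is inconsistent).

b = (1111/2448, -41743/1443600, -41625/54536, 803/600)
c = (0, -12/13, 17/15, 1)
Ac = (0, 0, 6817/16650, 575/1606)
Σ b_i: 1111/2448·1 + (-41743/1443600)·1 + (-41625/54536)·1 + 803/600·1 = 1 ✓
b·c: (-41743/1443600)·(-12/13) + (-41625/54536)·17/15 + 803/600·1 = 1/2 ✓
b·c²: (-41743/1443600)·144/169 + (-41625/54536)·289/225 + 803/600·1 = 1/3 ✓
b·Ac: (-41625/54536)·6817/16650 + 803/600·575/1606 = 1/6 ✓
b·c³: (-41743/1443600)·(-1728/2197) + (-41625/54536)·4913/3375 + 803/600·1 = 1/4 ✓
b·(c∘Ac): (-41625/54536)·115889/249750 + 803/600·575/1606 = 1/8 ✓
b·Ac²: (-41625/54536)·(-13634/36075) + 803/600·(-1600/10439) = 1/12 ✓
b·A²c: 803/600·25/803 = 1/24 ✓; 4 stages ⇒ order 4.

4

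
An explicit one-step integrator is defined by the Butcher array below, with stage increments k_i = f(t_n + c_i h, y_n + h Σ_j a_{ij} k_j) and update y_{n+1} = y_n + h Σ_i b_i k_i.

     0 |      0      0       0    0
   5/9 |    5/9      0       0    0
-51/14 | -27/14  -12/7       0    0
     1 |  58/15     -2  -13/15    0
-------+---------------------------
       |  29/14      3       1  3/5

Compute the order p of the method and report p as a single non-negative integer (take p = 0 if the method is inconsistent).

0

b = (29/14, 3, 1, 3/5)
c = (0, 5/9, -51/14, 1)
Ac = (0, 0, -20/21, 1289/630)
Σ b_i: 29/14·1 + 3·1 + 1·1 + 3/5·1 = 467/70 ≠ 1 ⇒ order 0.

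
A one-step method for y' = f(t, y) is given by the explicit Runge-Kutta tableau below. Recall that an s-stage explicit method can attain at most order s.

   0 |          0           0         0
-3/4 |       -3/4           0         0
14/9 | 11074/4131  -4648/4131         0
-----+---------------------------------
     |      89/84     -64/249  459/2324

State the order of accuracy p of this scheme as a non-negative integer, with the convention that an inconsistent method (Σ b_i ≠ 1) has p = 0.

3

b = (89/84, -64/249, 459/2324)
c = (0, -3/4, 14/9)
Ac = (0, 0, 1162/1377)
Σ b_i: 89/84·1 + (-64/249)·1 + 459/2324·1 = 1 ✓
b·c: (-64/249)·(-3/4) + 459/2324·14/9 = 1/2 ✓
b·c²: (-64/249)·9/16 + 459/2324·196/81 = 1/3 ✓
b·Ac: 459/2324·1162/1377 = 1/6 ✓; 3 stages ⇒ order 3.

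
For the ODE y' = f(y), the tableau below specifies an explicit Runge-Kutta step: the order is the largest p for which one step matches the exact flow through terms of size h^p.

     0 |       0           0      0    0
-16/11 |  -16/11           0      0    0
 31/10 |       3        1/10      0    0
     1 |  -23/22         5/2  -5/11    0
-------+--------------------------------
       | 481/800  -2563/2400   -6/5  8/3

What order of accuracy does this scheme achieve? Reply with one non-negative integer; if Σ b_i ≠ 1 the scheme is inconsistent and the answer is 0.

b = (481/800, -2563/2400, -6/5, 8/3)
c = (0, -16/11, 31/10, 1)
Ac = (0, 0, -8/55, -111/22)
Σ b_i: 481/800·1 + (-2563/2400)·1 + (-6/5)·1 + 8/3·1 = 1 ✓
b·c: (-2563/2400)·(-16/11) + (-6/5)·31/10 + 8/3·1 = 1/2 ✓
b·c²: (-2563/2400)·256/121 + (-6/5)·961/100 + 8/3·1 = -30593/2750 ≠ 1/3 ⇒ order 2.
b·Ac: (-6/5)·(-8/55) + 8/3·(-111/22) = -332/25 ≠ 1/6

2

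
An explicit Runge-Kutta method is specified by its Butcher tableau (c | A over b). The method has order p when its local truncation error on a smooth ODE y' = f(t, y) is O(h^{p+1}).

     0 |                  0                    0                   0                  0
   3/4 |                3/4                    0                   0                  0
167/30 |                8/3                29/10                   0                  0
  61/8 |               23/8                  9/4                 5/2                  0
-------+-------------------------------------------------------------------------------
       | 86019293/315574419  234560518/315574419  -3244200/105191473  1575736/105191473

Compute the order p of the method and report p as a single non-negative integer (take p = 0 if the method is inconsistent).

b = (86019293/315574419, 234560518/315574419, -3244200/105191473, 1575736/105191473)
c = (0, 3/4, 167/30, 61/8)
Ac = (0, 0, 87/40, 749/48)
Σ b_i: 86019293/315574419·1 + 234560518/315574419·1 + (-3244200/105191473)·1 + 1575736/105191473·1 = 1 ✓
b·c: 234560518/315574419·3/4 + (-3244200/105191473)·167/30 + 1575736/105191473·61/8 = 1/2 ✓
b·c²: 234560518/315574419·9/16 + (-3244200/105191473)·27889/900 + 1575736/105191473·3721/64 = 1/3 ✓
b·Ac: (-3244200/105191473)·87/40 + 1575736/105191473·749/48 = 1/6 ✓
b·c³: 234560518/315574419·27/64 + (-3244200/105191473)·4657463/27000 + 1575736/105191473·226981/512 = 495140751781/302951442240 ≠ 1/4 ⇒ order 3.
b·(c∘Ac): (-3244200/105191473)·4843/400 + 1575736/105191473·45689/384 = 7113825991/5049190704 ≠ 1/8
b·Ac²: (-3244200/105191473)·261/160 + 1575736/105191473·226757/2880 = 42758489569/37868930280 ≠ 1/12
b·A²c: 1575736/105191473·87/16 = 17136129/210382946 ≠ 1/24

3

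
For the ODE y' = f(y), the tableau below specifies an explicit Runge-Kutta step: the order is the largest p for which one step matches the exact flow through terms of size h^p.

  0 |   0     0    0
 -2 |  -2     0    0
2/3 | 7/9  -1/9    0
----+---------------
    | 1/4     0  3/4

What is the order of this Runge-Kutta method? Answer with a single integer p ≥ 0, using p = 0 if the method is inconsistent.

b = (1/4, 0, 3/4)
c = (0, -2, 2/3)
Ac = (0, 0, 2/9)
Σ b_i: 1/4·1 + 3/4·1 = 1 ✓
b·c: 3/4·2/3 = 1/2 ✓
b·c²: 3/4·4/9 = 1/3 ✓
b·Ac: 3/4·2/9 = 1/6 ✓; 3 stages ⇒ order 3.

3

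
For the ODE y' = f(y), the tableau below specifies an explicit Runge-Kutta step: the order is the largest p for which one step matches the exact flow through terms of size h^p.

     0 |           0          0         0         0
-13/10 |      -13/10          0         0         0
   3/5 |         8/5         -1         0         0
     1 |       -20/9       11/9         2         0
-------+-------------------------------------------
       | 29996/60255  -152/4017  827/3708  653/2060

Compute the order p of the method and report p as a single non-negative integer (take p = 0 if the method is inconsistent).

3

b = (29996/60255, -152/4017, 827/3708, 653/2060)
c = (0, -13/10, 3/5, 1)
Ac = (0, 0, 13/10, -7/18)
Σ b_i: 29996/60255·1 + (-152/4017)·1 + 827/3708·1 + 653/2060·1 = 1 ✓
b·c: (-152/4017)·(-13/10) + 827/3708·3/5 + 653/2060·1 = 1/2 ✓
b·c²: (-152/4017)·169/100 + 827/3708·9/25 + 653/2060·1 = 1/3 ✓
b·Ac: 827/3708·13/10 + 653/2060·(-7/18) = 1/6 ✓
b·c³: (-152/4017)·(-2197/1000) + 827/3708·27/125 + 653/2060·1 = 34631/77250 ≠ 1/4 ⇒ order 3.
b·(c∘Ac): 827/3708·39/50 + 653/2060·(-7/18) = 4699/92700 ≠ 1/8
b·Ac²: 827/3708·(-169/100) + 653/2060·2507/900 = 19547/38625 ≠ 1/12
b·A²c: 653/2060·13/5 = 8489/10300 ≠ 1/24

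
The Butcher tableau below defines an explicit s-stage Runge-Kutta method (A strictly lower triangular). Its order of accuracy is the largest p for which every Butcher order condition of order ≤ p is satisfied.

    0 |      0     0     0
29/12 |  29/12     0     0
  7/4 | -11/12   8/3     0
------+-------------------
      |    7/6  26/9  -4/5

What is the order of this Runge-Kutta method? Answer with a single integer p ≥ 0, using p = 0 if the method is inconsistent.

0

b = (7/6, 26/9, -4/5)
c = (0, 29/12, 7/4)
Ac = (0, 0, 58/9)
Σ b_i: 7/6·1 + 26/9·1 + (-4/5)·1 = 293/90 ≠ 1 ⇒ order 0.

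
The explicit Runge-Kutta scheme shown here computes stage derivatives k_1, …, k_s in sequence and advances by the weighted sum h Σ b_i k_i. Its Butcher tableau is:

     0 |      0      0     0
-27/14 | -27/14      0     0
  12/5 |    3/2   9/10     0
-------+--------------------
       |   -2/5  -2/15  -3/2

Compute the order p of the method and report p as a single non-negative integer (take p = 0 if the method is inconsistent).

0

b = (-2/5, -2/15, -3/2)
c = (0, -27/14, 12/5)
Ac = (0, 0, -243/140)
Σ b_i: (-2/5)·1 + (-2/15)·1 + (-3/2)·1 = -61/30 ≠ 1 ⇒ order 0.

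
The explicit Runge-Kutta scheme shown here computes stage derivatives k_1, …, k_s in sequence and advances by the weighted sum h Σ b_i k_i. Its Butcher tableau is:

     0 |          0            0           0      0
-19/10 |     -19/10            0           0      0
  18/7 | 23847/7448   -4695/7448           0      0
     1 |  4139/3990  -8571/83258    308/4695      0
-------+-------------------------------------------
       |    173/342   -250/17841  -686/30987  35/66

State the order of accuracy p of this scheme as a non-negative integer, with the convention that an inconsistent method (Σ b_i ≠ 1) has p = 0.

b = (173/342, -250/17841, -686/30987, 35/66)
c = (0, -19/10, 18/7, 1)
Ac = (0, 0, 939/784, 51/140)
Σ b_i: 173/342·1 + (-250/17841)·1 + (-686/30987)·1 + 35/66·1 = 1 ✓
b·c: (-250/17841)·(-19/10) + (-686/30987)·18/7 + 35/66·1 = 1/2 ✓
b·c²: (-250/17841)·361/100 + (-686/30987)·324/49 + 35/66·1 = 1/3 ✓
b·Ac: (-686/30987)·939/784 + 35/66·51/140 = 1/6 ✓
b·c³: (-250/17841)·(-6859/1000) + (-686/30987)·5832/343 + 35/66·1 = 1/4 ✓
b·(c∘Ac): (-686/30987)·8451/2744 + 35/66·51/140 = 1/8 ✓
b·Ac²: (-686/30987)·(-17841/7840) + 35/66·87/1400 = 1/12 ✓
b·A²c: 35/66·11/140 = 1/24 ✓; 4 stages ⇒ order 4.

4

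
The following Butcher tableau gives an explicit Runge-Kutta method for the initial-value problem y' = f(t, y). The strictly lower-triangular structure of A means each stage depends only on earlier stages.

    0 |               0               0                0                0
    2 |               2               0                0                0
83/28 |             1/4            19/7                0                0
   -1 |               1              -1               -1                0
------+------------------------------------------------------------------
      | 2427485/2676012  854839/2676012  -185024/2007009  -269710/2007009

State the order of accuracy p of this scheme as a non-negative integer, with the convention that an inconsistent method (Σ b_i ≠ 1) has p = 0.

b = (2427485/2676012, 854839/2676012, -185024/2007009, -269710/2007009)
c = (0, 2, 83/28, -1)
Ac = (0, 0, 38/7, -139/28)
Σ b_i: 2427485/2676012·1 + 854839/2676012·1 + (-185024/2007009)·1 + (-269710/2007009)·1 = 1 ✓
b·c: 854839/2676012·2 + (-185024/2007009)·83/28 + (-269710/2007009)·(-1) = 1/2 ✓
b·c²: 854839/2676012·4 + (-185024/2007009)·6889/784 + (-269710/2007009)·1 = 1/3 ✓
b·Ac: (-185024/2007009)·38/7 + (-269710/2007009)·(-139/28) = 1/6 ✓
b·c³: 854839/2676012·8 + (-185024/2007009)·571787/21952 + (-269710/2007009)·(-1) = 1351925/4683021 ≠ 1/4 ⇒ order 3.
b·(c∘Ac): (-185024/2007009)·1577/98 + (-269710/2007009)·139/28 = -2877529/1338006 ≠ 1/8
b·Ac²: (-185024/2007009)·76/7 + (-269710/2007009)·(-10025/784) = 26879011/37464168 ≠ 1/12
b·A²c: (-269710/2007009)·(-38/7) = 1464140/2007009 ≠ 1/24

3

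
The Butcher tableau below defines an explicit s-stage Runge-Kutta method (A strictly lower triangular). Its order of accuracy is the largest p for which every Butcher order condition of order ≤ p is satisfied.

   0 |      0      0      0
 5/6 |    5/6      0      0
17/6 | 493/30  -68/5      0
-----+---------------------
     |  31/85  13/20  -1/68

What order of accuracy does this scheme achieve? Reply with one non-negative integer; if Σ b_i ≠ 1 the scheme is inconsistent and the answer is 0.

3

b = (31/85, 13/20, -1/68)
c = (0, 5/6, 17/6)
Ac = (0, 0, -34/3)
Σ b_i: 31/85·1 + 13/20·1 + (-1/68)·1 = 1 ✓
b·c: 13/20·5/6 + (-1/68)·17/6 = 1/2 ✓
b·c²: 13/20·25/36 + (-1/68)·289/36 = 1/3 ✓
b·Ac: (-1/68)·(-34/3) = 1/6 ✓; 3 stages ⇒ order 3.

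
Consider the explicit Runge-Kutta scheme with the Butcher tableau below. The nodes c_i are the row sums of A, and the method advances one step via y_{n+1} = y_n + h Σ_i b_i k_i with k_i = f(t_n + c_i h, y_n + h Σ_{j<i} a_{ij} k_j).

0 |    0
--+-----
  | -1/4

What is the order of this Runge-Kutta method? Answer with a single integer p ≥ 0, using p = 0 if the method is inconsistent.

b = (-1/4)
c = (0)
Σ b_i: (-1/4)·1 = -1/4 ≠ 1 ⇒ order 0.

0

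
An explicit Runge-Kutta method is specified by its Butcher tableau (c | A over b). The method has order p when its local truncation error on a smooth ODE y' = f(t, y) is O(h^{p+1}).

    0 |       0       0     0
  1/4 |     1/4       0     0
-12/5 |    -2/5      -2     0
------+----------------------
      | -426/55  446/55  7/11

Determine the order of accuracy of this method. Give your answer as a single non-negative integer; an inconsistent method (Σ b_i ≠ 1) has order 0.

2

b = (-426/55, 446/55, 7/11)
c = (0, 1/4, -12/5)
Ac = (0, 0, -1/2)
Σ b_i: (-426/55)·1 + 446/55·1 + 7/11·1 = 1 ✓
b·c: 446/55·1/4 + 7/11·(-12/5) = 1/2 ✓
b·c²: 446/55·1/16 + 7/11·144/25 = 9179/2200 ≠ 1/3 ⇒ order 2.
b·Ac: 7/11·(-1/2) = -7/22 ≠ 1/6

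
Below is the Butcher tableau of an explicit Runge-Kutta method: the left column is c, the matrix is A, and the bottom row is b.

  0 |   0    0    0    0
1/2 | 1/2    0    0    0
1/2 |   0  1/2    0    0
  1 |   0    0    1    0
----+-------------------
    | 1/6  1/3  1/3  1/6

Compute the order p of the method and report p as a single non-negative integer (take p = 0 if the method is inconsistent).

b = (1/6, 1/3, 1/3, 1/6)
c = (0, 1/2, 1/2, 1)
Ac = (0, 0, 1/4, 1/2)
Σ b_i: 1/6·1 + 1/3·1 + 1/3·1 + 1/6·1 = 1 ✓
b·c: 1/3·1/2 + 1/3·1/2 + 1/6·1 = 1/2 ✓
b·c²: 1/3·1/4 + 1/3·1/4 + 1/6·1 = 1/3 ✓
b·Ac: 1/3·1/4 + 1/6·1/2 = 1/6 ✓
b·c³: 1/3·1/8 + 1/3·1/8 + 1/6·1 = 1/4 ✓
b·(c∘Ac): 1/3·1/8 + 1/6·1/2 = 1/8 ✓
b·Ac²: 1/3·1/8 + 1/6·1/4 = 1/12 ✓
b·A²c: 1/6·1/4 = 1/24 ✓; 4 stages ⇒ order 4.

4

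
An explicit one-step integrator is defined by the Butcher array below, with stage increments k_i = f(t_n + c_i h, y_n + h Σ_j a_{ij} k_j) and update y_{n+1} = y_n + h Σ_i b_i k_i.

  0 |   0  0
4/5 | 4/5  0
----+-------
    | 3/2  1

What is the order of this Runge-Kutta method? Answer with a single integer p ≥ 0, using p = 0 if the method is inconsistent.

b = (3/2, 1)
c = (0, 4/5)
Σ b_i: 3/2·1 + 1·1 = 5/2 ≠ 1 ⇒ order 0.

0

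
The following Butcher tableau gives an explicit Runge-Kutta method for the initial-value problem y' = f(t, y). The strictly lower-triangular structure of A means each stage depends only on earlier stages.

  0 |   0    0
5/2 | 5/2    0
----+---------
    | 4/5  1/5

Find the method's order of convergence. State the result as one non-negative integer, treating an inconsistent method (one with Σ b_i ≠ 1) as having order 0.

2

b = (4/5, 1/5)
c = (0, 5/2)
Σ b_i: 4/5·1 + 1/5·1 = 1 ✓
b·c: 1/5·5/2 = 1/2 ✓; 2 stages ⇒ order 2.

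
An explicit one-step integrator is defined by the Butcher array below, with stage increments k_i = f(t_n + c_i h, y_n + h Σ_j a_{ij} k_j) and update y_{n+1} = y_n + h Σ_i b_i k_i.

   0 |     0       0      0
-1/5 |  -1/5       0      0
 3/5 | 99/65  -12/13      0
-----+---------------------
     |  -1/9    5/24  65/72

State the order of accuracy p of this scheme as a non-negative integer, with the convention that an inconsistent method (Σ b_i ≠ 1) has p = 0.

3

b = (-1/9, 5/24, 65/72)
c = (0, -1/5, 3/5)
Ac = (0, 0, 12/65)
Σ b_i: (-1/9)·1 + 5/24·1 + 65/72·1 = 1 ✓
b·c: 5/24·(-1/5) + 65/72·3/5 = 1/2 ✓
b·c²: 5/24·1/25 + 65/72·9/25 = 1/3 ✓
b·Ac: 65/72·12/65 = 1/6 ✓; 3 stages ⇒ order 3.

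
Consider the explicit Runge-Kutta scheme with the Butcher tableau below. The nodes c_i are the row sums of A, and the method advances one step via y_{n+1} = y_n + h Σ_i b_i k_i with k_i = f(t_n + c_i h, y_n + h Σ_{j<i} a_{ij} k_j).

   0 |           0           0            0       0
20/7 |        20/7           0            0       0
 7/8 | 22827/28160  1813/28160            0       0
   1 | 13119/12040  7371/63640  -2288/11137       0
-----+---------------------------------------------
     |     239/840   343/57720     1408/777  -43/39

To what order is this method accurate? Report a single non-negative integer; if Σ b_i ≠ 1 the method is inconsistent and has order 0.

b = (239/840, 343/57720, 1408/777, -43/39)
c = (0, 20/7, 7/8, 1)
Ac = (0, 0, 259/1408, 13/86)
Σ b_i: 239/840·1 + 343/57720·1 + 1408/777·1 + (-43/39)·1 = 1 ✓
b·c: 343/57720·20/7 + 1408/777·7/8 + (-43/39)·1 = 1/2 ✓
b·c²: 343/57720·400/49 + 1408/777·49/64 + (-43/39)·1 = 1/3 ✓
b·Ac: 1408/777·259/1408 + (-43/39)·13/86 = 1/6 ✓
b·c³: 343/57720·8000/343 + 1408/777·343/512 + (-43/39)·1 = 1/4 ✓
b·(c∘Ac): 1408/777·1813/11264 + (-43/39)·13/86 = 1/8 ✓
b·Ac²: 1408/777·185/352 + (-43/39)·949/1204 = 1/12 ✓
b·A²c: (-43/39)·(-13/344) = 1/24 ✓; 4 stages ⇒ order 4.

4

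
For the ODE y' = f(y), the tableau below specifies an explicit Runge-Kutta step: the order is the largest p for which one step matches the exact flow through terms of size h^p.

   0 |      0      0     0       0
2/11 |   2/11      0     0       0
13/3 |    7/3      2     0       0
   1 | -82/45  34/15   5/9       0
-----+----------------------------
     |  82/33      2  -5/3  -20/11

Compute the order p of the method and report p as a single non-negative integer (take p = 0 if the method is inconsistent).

b = (82/33, 2, -5/3, -20/11)
c = (0, 2/11, 13/3, 1)
Ac = (0, 0, 4/11, 4187/1485)
Σ b_i: 82/33·1 + 2·1 + (-5/3)·1 + (-20/11)·1 = 1 ✓
b·c: 2·2/11 + (-5/3)·13/3 + (-20/11)·1 = -859/99 ≠ 1/2 ⇒ order 1.

1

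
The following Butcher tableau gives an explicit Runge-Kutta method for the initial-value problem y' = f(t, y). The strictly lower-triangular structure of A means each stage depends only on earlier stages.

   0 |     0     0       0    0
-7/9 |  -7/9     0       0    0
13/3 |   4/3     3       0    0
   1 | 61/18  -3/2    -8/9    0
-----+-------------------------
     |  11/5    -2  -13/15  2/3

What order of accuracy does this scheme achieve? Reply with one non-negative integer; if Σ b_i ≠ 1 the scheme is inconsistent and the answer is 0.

b = (11/5, -2, -13/15, 2/3)
c = (0, -7/9, 13/3, 1)
Ac = (0, 0, -7/3, -145/54)
Σ b_i: 11/5·1 + (-2)·1 + (-13/15)·1 + 2/3·1 = 0 ≠ 1 ⇒ order 0.

0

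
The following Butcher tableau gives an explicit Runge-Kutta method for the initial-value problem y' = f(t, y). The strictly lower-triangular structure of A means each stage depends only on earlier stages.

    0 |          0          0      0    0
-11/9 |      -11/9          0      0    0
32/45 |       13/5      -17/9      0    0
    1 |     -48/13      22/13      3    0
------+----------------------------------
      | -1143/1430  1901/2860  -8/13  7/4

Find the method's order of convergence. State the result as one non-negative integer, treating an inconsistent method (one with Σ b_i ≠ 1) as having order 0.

2

b = (-1143/1430, 1901/2860, -8/13, 7/4)
c = (0, -11/9, 32/45, 1)
Ac = (0, 0, 187/81, 38/585)
Σ b_i: (-1143/1430)·1 + 1901/2860·1 + (-8/13)·1 + 7/4·1 = 1 ✓
b·c: 1901/2860·(-11/9) + (-8/13)·32/45 + 7/4·1 = 1/2 ✓
b·c²: 1901/2860·121/81 + (-8/13)·1024/2025 + 7/4·1 = 42677/17550 ≠ 1/3 ⇒ order 2.
b·Ac: (-8/13)·187/81 + 7/4·38/585 = -13763/10530 ≠ 1/6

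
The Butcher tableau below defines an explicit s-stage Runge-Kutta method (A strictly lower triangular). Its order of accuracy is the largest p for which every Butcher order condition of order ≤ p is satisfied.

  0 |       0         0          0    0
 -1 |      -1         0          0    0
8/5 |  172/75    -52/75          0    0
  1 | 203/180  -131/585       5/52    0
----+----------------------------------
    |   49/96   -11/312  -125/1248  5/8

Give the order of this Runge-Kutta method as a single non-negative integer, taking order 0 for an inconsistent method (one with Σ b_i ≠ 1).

4

b = (49/96, -11/312, -125/1248, 5/8)
c = (0, -1, 8/5, 1)
Ac = (0, 0, 52/75, 17/45)
Σ b_i: 49/96·1 + (-11/312)·1 + (-125/1248)·1 + 5/8·1 = 1 ✓
b·c: (-11/312)·(-1) + (-125/1248)·8/5 + 5/8·1 = 1/2 ✓
b·c²: (-11/312)·1 + (-125/1248)·64/25 + 5/8·1 = 1/3 ✓
b·Ac: (-125/1248)·52/75 + 5/8·17/45 = 1/6 ✓
b·c³: (-11/312)·(-1) + (-125/1248)·512/125 + 5/8·1 = 1/4 ✓
b·(c∘Ac): (-125/1248)·416/375 + 5/8·17/45 = 1/8 ✓
b·Ac²: (-125/1248)·(-52/75) + 5/8·1/45 = 1/12 ✓
b·A²c: 5/8·1/15 = 1/24 ✓; 4 stages ⇒ order 4.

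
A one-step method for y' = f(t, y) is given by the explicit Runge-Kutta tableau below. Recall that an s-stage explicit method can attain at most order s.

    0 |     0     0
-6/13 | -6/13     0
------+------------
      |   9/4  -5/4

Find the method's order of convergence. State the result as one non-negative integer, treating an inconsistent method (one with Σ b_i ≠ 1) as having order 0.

b = (9/4, -5/4)
c = (0, -6/13)
Σ b_i: 9/4·1 + (-5/4)·1 = 1 ✓
b·c: (-5/4)·(-6/13) = 15/26 ≠ 1/2 ⇒ order 1.

1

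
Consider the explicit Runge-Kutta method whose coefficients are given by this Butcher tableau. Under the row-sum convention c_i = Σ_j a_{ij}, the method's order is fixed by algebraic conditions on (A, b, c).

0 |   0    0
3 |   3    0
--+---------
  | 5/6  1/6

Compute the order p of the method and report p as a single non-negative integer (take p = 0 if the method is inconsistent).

2

b = (5/6, 1/6)
c = (0, 3)
Σ b_i: 5/6·1 + 1/6·1 = 1 ✓
b·c: 1/6·3 = 1/2 ✓; 2 stages ⇒ order 2.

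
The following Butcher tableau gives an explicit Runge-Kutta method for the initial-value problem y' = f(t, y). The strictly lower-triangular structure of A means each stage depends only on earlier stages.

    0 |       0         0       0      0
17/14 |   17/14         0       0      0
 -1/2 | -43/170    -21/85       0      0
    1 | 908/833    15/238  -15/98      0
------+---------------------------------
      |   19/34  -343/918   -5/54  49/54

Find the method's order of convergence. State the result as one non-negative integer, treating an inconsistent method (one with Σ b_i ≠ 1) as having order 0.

b = (19/34, -343/918, -5/54, 49/54)
c = (0, 17/14, -1/2, 1)
Ac = (0, 0, -3/10, 15/98)
Σ b_i: 19/34·1 + (-343/918)·1 + (-5/54)·1 + 49/54·1 = 1 ✓
b·c: (-343/918)·17/14 + (-5/54)·(-1/2) + 49/54·1 = 1/2 ✓
b·c²: (-343/918)·289/196 + (-5/54)·1/4 + 49/54·1 = 1/3 ✓
b·Ac: (-5/54)·(-3/10) + 49/54·15/98 = 1/6 ✓
b·c³: (-343/918)·4913/2744 + (-5/54)·(-1/8) + 49/54·1 = 1/4 ✓
b·(c∘Ac): (-5/54)·3/20 + 49/54·15/98 = 1/8 ✓
b·Ac²: (-5/54)·(-51/140) + 49/54·75/1372 = 1/12 ✓
b·A²c: 49/54·9/196 = 1/24 ✓; 4 stages ⇒ order 4.

4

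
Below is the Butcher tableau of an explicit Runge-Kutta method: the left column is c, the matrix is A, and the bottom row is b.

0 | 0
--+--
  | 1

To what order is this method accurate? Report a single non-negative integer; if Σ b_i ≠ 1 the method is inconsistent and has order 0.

b = (1)
c = (0)
Σ b_i: 1·1 = 1 ✓; 1 stage ⇒ order 1.

1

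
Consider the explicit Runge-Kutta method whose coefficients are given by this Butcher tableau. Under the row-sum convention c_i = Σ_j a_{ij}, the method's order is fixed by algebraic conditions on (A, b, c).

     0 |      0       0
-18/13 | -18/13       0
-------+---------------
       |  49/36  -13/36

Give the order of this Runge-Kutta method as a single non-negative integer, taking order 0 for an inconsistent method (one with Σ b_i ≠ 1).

2

b = (49/36, -13/36)
c = (0, -18/13)
Σ b_i: 49/36·1 + (-13/36)·1 = 1 ✓
b·c: (-13/36)·(-18/13) = 1/2 ✓; 2 stages ⇒ order 2.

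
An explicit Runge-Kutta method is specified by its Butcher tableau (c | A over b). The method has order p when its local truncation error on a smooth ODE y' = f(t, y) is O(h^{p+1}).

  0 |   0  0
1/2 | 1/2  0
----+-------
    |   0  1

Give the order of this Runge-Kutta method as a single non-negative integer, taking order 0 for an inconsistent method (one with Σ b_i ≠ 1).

2

b = (0, 1)
c = (0, 1/2)
Σ b_i: 1·1 = 1 ✓
b·c: 1·1/2 = 1/2 ✓; 2 stages ⇒ order 2.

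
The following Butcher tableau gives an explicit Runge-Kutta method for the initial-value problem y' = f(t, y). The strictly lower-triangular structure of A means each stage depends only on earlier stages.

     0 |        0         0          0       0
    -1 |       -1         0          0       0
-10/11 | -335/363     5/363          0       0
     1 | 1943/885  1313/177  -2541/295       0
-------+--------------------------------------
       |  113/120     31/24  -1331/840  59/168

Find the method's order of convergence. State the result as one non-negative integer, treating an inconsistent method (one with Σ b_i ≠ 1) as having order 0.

b = (113/120, 31/24, -1331/840, 59/168)
c = (0, -1, -10/11, 1)
Ac = (0, 0, -5/363, 73/177)
Σ b_i: 113/120·1 + 31/24·1 + (-1331/840)·1 + 59/168·1 = 1 ✓
b·c: 31/24·(-1) + (-1331/840)·(-10/11) + 59/168·1 = 1/2 ✓
b·c²: 31/24·1 + (-1331/840)·100/121 + 59/168·1 = 1/3 ✓
b·Ac: (-1331/840)·(-5/363) + 59/168·73/177 = 1/6 ✓
b·c³: 31/24·(-1) + (-1331/840)·(-1000/1331) + 59/168·1 = 1/4 ✓
b·(c∘Ac): (-1331/840)·50/3993 + 59/168·73/177 = 1/8 ✓
b·Ac²: (-1331/840)·5/363 + 59/168·53/177 = 1/12 ✓
b·A²c: 59/168·7/59 = 1/24 ✓; 4 stages ⇒ order 4.

4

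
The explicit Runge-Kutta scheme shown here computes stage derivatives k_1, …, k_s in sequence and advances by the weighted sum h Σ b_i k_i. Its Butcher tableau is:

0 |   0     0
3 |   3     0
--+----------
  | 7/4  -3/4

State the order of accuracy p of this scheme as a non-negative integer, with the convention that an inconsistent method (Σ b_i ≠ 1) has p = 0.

1

b = (7/4, -3/4)
c = (0, 3)
Σ b_i: 7/4·1 + (-3/4)·1 = 1 ✓
b·c: (-3/4)·3 = -9/4 ≠ 1/2 ⇒ order 1.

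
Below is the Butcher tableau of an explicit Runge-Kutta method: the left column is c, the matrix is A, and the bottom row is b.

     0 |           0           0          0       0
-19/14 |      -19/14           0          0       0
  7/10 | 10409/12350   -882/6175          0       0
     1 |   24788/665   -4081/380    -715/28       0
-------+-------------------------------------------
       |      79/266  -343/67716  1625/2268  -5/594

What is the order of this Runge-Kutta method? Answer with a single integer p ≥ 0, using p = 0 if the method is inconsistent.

b = (79/266, -343/67716, 1625/2268, -5/594)
c = (0, -19/14, 7/10, 1)
Ac = (0, 0, 63/325, -33/10)
Σ b_i: 79/266·1 + (-343/67716)·1 + 1625/2268·1 + (-5/594)·1 = 1 ✓
b·c: (-343/67716)·(-19/14) + 1625/2268·7/10 + (-5/594)·1 = 1/2 ✓
b·c²: (-343/67716)·361/196 + 1625/2268·49/100 + (-5/594)·1 = 1/3 ✓
b·Ac: 1625/2268·63/325 + (-5/594)·(-33/10) = 1/6 ✓
b·c³: (-343/67716)·(-6859/2744) + 1625/2268·343/1000 + (-5/594)·1 = 1/4 ✓
b·(c∘Ac): 1625/2268·441/3250 + (-5/594)·(-33/10) = 1/8 ✓
b·Ac²: 1625/2268·(-171/650) + (-5/594)·(-4521/140) = 1/12 ✓
b·A²c: (-5/594)·(-99/20) = 1/24 ✓; 4 stages ⇒ order 4.

4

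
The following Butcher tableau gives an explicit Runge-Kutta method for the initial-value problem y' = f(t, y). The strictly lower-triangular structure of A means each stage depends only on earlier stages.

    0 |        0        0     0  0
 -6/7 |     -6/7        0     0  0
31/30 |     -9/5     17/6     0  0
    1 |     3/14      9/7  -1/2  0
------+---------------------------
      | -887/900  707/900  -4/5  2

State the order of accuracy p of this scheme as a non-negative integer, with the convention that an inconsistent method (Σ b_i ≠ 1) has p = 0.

2

b = (-887/900, 707/900, -4/5, 2)
c = (0, -6/7, 31/30, 1)
Ac = (0, 0, -17/7, -4759/2940)
Σ b_i: (-887/900)·1 + 707/900·1 + (-4/5)·1 + 2·1 = 1 ✓
b·c: 707/900·(-6/7) + (-4/5)·31/30 + 2·1 = 1/2 ✓
b·c²: 707/900·36/49 + (-4/5)·961/900 + 2·1 = 13568/7875 ≠ 1/3 ⇒ order 2.
b·Ac: (-4/5)·(-17/7) + 2·(-4759/2940) = -1903/1470 ≠ 1/6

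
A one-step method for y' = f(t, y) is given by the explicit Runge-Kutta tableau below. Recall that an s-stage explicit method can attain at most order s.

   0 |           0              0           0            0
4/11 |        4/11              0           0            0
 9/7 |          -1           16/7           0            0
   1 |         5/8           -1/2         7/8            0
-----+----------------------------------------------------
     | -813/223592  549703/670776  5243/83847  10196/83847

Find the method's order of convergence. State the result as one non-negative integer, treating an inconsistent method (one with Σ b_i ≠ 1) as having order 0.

b = (-813/223592, 549703/670776, 5243/83847, 10196/83847)
c = (0, 4/11, 9/7, 1)
Ac = (0, 0, 64/77, 83/88)
Σ b_i: (-813/223592)·1 + 549703/670776·1 + 5243/83847·1 + 10196/83847·1 = 1 ✓
b·c: 549703/670776·4/11 + 5243/83847·9/7 + 10196/83847·1 = 1/2 ✓
b·c²: 549703/670776·16/121 + 5243/83847·81/49 + 10196/83847·1 = 1/3 ✓
b·Ac: 5243/83847·64/77 + 10196/83847·83/88 = 1/6 ✓
b·c³: 549703/670776·64/1331 + 5243/83847·729/343 + 10196/83847·1 = 57501/195643 ≠ 1/4 ⇒ order 3.
b·(c∘Ac): 5243/83847·576/539 + 10196/83847·83/88 = 334831/1844634 ≠ 1/8
b·Ac²: 5243/83847·256/847 + 10196/83847·9353/6776 = 2411383/12912438 ≠ 1/12
b·A²c: 10196/83847·8/11 = 81568/922317 ≠ 1/24

3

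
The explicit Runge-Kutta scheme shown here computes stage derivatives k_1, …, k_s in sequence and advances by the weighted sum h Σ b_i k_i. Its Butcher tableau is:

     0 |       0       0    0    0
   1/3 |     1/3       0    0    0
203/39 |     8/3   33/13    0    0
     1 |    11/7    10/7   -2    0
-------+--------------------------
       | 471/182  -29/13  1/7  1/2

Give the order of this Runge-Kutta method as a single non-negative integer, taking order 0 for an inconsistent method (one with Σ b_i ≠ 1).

2

b = (471/182, -29/13, 1/7, 1/2)
c = (0, 1/3, 203/39, 1)
Ac = (0, 0, 11/13, -904/91)
Σ b_i: 471/182·1 + (-29/13)·1 + 1/7·1 + 1/2·1 = 1 ✓
b·c: (-29/13)·1/3 + 1/7·203/39 + 1/2·1 = 1/2 ✓
b·c²: (-29/13)·1/9 + 1/7·41209/1521 + 1/2·1 = 12541/3042 ≠ 1/3 ⇒ order 2.
b·Ac: 1/7·11/13 + 1/2·(-904/91) = -63/13 ≠ 1/6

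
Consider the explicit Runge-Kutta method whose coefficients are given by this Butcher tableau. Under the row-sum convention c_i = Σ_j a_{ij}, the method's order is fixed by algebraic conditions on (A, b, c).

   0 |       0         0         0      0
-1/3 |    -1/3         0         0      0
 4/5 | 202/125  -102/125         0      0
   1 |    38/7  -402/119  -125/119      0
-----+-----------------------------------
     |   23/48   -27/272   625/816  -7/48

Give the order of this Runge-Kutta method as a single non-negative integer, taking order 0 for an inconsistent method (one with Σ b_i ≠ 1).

4

b = (23/48, -27/272, 625/816, -7/48)
c = (0, -1/3, 4/5, 1)
Ac = (0, 0, 34/125, 2/7)
Σ b_i: 23/48·1 + (-27/272)·1 + 625/816·1 + (-7/48)·1 = 1 ✓
b·c: (-27/272)·(-1/3) + 625/816·4/5 + (-7/48)·1 = 1/2 ✓
b·c²: (-27/272)·1/9 + 625/816·16/25 + (-7/48)·1 = 1/3 ✓
b·Ac: 625/816·34/125 + (-7/48)·2/7 = 1/6 ✓
b·c³: (-27/272)·(-1/27) + 625/816·64/125 + (-7/48)·1 = 1/4 ✓
b·(c∘Ac): 625/816·136/625 + (-7/48)·2/7 = 1/8 ✓
b·Ac²: 625/816·(-34/375) + (-7/48)·(-22/21) = 1/12 ✓
b·A²c: (-7/48)·(-2/7) = 1/24 ✓; 4 stages ⇒ order 4.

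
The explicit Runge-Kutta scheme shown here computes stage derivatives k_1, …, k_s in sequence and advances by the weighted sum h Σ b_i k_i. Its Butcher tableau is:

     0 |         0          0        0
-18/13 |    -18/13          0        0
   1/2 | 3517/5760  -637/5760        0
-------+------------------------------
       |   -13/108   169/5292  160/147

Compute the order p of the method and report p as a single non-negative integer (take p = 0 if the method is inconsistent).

b = (-13/108, 169/5292, 160/147)
c = (0, -18/13, 1/2)
Ac = (0, 0, 49/320)
Σ b_i: (-13/108)·1 + 169/5292·1 + 160/147·1 = 1 ✓
b·c: 169/5292·(-18/13) + 160/147·1/2 = 1/2 ✓
b·c²: 169/5292·324/169 + 160/147·1/4 = 1/3 ✓
b·Ac: 160/147·49/320 = 1/6 ✓; 3 stages ⇒ order 3.

3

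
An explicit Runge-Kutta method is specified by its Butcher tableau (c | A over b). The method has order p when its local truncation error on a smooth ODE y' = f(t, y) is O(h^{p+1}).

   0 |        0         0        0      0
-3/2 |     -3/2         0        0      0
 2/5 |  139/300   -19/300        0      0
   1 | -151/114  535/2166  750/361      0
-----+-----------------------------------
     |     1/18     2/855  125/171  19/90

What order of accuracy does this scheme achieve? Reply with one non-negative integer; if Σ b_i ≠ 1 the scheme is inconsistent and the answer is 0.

b = (1/18, 2/855, 125/171, 19/90)
c = (0, -3/2, 2/5, 1)
Ac = (0, 0, 19/200, 35/76)
Σ b_i: 1/18·1 + 2/855·1 + 125/171·1 + 19/90·1 = 1 ✓
b·c: 2/855·(-3/2) + 125/171·2/5 + 19/90·1 = 1/2 ✓
b·c²: 2/855·9/4 + 125/171·4/25 + 19/90·1 = 1/3 ✓
b·Ac: 125/171·19/200 + 19/90·35/76 = 1/6 ✓
b·c³: 2/855·(-27/8) + 125/171·8/125 + 19/90·1 = 1/4 ✓
b·(c∘Ac): 125/171·19/500 + 19/90·35/76 = 1/8 ✓
b·Ac²: 125/171·(-57/400) + 19/90·135/152 = 1/12 ✓
b·A²c: 19/90·15/76 = 1/24 ✓; 4 stages ⇒ order 4.

4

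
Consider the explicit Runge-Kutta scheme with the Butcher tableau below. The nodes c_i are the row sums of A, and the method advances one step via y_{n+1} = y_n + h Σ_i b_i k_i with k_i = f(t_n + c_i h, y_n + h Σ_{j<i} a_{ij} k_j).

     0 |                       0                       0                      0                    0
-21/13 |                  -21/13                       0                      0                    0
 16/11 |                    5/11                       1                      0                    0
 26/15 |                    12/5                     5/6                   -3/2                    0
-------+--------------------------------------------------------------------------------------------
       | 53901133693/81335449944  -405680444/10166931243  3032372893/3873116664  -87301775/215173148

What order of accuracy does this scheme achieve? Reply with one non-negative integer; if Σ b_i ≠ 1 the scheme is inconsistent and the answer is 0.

b = (53901133693/81335449944, -405680444/10166931243, 3032372893/3873116664, -87301775/215173148)
c = (0, -21/13, 16/11, 26/15)
Ac = (0, 0, -21/13, -1009/286)
Σ b_i: 53901133693/81335449944·1 + (-405680444/10166931243)·1 + 3032372893/3873116664·1 + (-87301775/215173148)·1 = 1 ✓
b·c: (-405680444/10166931243)·(-21/13) + 3032372893/3873116664·16/11 + (-87301775/215173148)·26/15 = 1/2 ✓
b·c²: (-405680444/10166931243)·441/169 + 3032372893/3873116664·256/121 + (-87301775/215173148)·676/225 = 1/3 ✓
b·Ac: 3032372893/3873116664·(-21/13) + (-87301775/215173148)·(-1009/286) = 1/6 ✓
b·c³: (-405680444/10166931243)·(-9261/2197) + 3032372893/3873116664·4096/1331 + (-87301775/215173148)·17576/3375 = 37118408506/79883031195 ≠ 1/4 ⇒ order 3.
b·(c∘Ac): 3032372893/3873116664·(-336/143) + (-87301775/215173148)·(-1009/165) = 5383144957/8391752772 ≠ 1/8
b·Ac²: 3032372893/3873116664·441/169 + (-87301775/215173148)·(-40857/40898) = 37667530601/15384880082 ≠ 1/12
b·A²c: (-87301775/215173148)·63/26 = -5500011825/5594501848 ≠ 1/24

3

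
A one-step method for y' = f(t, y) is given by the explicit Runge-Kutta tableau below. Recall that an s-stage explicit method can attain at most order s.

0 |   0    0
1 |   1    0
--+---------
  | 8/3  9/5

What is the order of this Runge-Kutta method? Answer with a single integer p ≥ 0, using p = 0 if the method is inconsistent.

0

b = (8/3, 9/5)
c = (0, 1)
Σ b_i: 8/3·1 + 9/5·1 = 67/15 ≠ 1 ⇒ order 0.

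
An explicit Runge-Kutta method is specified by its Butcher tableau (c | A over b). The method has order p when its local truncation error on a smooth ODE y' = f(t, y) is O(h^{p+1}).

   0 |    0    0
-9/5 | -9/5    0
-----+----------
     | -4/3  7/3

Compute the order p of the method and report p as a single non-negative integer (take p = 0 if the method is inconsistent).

1

b = (-4/3, 7/3)
c = (0, -9/5)
Σ b_i: (-4/3)·1 + 7/3·1 = 1 ✓
b·c: 7/3·(-9/5) = -21/5 ≠ 1/2 ⇒ order 1.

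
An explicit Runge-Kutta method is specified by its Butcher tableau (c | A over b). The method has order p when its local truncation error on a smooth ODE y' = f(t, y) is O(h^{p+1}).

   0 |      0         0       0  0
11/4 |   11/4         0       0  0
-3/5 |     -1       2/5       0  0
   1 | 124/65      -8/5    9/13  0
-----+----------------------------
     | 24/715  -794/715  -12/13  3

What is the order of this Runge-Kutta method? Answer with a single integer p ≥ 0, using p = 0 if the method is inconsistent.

2

b = (24/715, -794/715, -12/13, 3)
c = (0, 11/4, -3/5, 1)
Ac = (0, 0, 11/10, -313/65)
Σ b_i: 24/715·1 + (-794/715)·1 + (-12/13)·1 + 3·1 = 1 ✓
b·c: (-794/715)·11/4 + (-12/13)·(-3/5) + 3·1 = 1/2 ✓
b·c²: (-794/715)·121/16 + (-12/13)·9/25 + 3·1 = -14899/2600 ≠ 1/3 ⇒ order 2.
b·Ac: (-12/13)·11/10 + 3·(-313/65) = -201/13 ≠ 1/6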